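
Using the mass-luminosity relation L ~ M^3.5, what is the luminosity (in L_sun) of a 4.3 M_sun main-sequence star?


L/L_sun = (M/M_sun)^3.5 = 4.3^3.5 = 164.8692

164.8692 L_sun


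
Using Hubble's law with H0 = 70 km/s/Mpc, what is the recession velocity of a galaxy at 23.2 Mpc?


v = H0 * d = 70 * 23.2 = 1624.0

1624.0 km/s


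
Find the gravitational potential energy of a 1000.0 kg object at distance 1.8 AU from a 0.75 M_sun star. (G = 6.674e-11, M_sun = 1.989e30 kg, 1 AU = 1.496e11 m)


M = 0.75 * 1.989e30 kg = 1.49175e+30 kg; r = 1.8 AU * 1.496e11 m/AU = 2.6928e+11 m. U = -GM*m/r = -(6.674e-11 * 1.49175e+30 * 1000.0) / 2.6928e+11 = -3.697e+11

-3.697e+11 J


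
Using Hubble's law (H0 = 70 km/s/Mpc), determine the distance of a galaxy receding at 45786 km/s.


d = v / H0 = 45786 / 70 = 654.0857

654.0857 Mpc


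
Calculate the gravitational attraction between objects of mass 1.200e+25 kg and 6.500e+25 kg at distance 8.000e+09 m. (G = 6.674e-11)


F = G*m1*m2/r^2 = 6.674e-11 * 1.200e+25 * 6.500e+25 / (8.000e+09)^2 = 6.674e-11 * 7.800e+50 / 6.400e+19 = 8.134e+20

8.134e+20 N


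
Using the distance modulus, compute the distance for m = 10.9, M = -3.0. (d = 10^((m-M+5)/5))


d = 10^((m - M + 5)/5) = 10^((10.9 - -3.0 + 5)/5) = 6025.5959

6025.5959 pc


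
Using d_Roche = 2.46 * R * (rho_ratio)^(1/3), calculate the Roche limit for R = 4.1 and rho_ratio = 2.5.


d_Roche = 2.46 * 4.1 * 2.5^(1/3) = 13.6888

13.6888


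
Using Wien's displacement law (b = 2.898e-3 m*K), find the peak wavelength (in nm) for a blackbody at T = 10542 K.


lam_max = b / T = 2.898e-3 / 10542 = 2.749e-07 m = 274.9004 nm

274.9004 nm


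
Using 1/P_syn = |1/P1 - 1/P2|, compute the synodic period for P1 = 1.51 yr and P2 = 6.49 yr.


1/P_syn = |1/P1 - 1/P2| = |1/1.51 - 1/6.49| => P_syn = 1.9679

1.9679 years


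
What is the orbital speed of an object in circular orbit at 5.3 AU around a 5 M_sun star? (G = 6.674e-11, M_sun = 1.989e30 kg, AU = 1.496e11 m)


v = sqrt(GM/r) = sqrt(6.674e-11 * 9.945e+30 / 7.929e+11) = 28932.8865

28932.8865 m/s


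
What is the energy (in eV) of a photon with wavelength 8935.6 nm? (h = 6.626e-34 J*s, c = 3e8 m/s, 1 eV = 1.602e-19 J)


E = hc/lambda = 6.626e-34 * 3e8 / 8.936e-06 = 2.225e-20 J = 0.1389 eV

0.1389 eV


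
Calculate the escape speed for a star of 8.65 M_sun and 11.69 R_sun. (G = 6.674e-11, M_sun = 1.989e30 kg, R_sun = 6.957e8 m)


M = 8.65 * 1.989e30 kg = 1.720485e+31 kg; R = 11.69 * 6.957e8 m = 8.132733e+09 m. v_esc = sqrt(2GM/R) = sqrt(2 * 6.674e-11 * 1.720485e+31 / 8.132733e+09) = 531392.3366

531392.3366 m/s


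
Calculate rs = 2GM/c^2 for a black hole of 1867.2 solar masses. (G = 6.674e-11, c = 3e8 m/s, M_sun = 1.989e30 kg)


M = 1867.2 * 1.989e30 kg = 3.7138608e+33 kg. rs = 2GM/c^2 = 2 * 6.674e-11 * 3.7138608e+33 / (3e8)^2 = 5.508e+06

5.508e+06 m


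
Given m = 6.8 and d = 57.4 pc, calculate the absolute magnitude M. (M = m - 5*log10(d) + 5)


M = m - 5*log10(d) + 5 = 6.8 - 5*log10(57.4) + 5 = 3.0054

3.0054


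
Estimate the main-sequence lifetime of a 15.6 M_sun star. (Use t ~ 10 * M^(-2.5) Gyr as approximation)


t = 10 * M^(-2.5) = 10 * 15.6^(-2.5) = 0.0104

0.0104 Gyr


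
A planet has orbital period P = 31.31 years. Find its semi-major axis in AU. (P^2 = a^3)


a = P^(2/3) = 31.31^(2/3) = 9.934

9.934 AU


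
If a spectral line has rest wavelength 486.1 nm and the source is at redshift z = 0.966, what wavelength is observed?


lam_obs = lam_emit * (1 + z) = 486.1 * (1 + 0.966) = 955.6726

955.6726 nm


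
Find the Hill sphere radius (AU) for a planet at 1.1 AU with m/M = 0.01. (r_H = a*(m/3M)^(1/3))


r_H = a * (m/3M)^(1/3) = 1.1 * (0.01/3)^(1/3) = 0.1643

0.1643 AU


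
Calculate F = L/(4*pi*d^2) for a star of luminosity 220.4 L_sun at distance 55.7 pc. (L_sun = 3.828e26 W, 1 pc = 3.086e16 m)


F = L / (4*pi*d^2) = 8.437e+28 / (4*pi*(1.719e+18)^2) = 2.272e-09

2.272e-09 W/m^2


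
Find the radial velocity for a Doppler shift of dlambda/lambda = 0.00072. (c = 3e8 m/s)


v = (dlambda/lambda) * c = 0.00072 * 3e8 = 216000.0

216000.0 m/s


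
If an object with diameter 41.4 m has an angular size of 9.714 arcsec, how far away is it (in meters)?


D = size / theta_rad, theta_rad = 9.714 * pi/(180*3600) = 4.709e-05, D = 879077.9266

879077.9266 m


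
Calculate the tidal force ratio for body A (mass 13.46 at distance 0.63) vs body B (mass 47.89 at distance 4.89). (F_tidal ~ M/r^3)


Ratio = (M1/r1^3) / (M2/r2^3) = (13.46/0.63^3) / (47.89/4.89^3) = 131.4332

131.4332


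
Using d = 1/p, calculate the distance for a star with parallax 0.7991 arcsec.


d = 1/p = 1/0.7991 = 1.2514

1.2514 pc


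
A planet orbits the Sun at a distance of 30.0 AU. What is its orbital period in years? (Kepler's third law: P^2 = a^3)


P = a^(3/2) = 30.0^1.5 = 164.3168

164.3168 years


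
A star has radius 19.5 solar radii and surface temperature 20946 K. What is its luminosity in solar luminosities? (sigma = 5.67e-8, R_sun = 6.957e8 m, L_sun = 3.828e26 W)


R = 19.5 * 6.957e8 m = 1.356615e+10 m. L = 4*pi*R^2*sigma*T^4 = 4*pi*(1.356615e+10)^2 * 5.67e-8 * 20946^4 = 2.524123203e+31 W. L/L_sun = 2.524123203e+31 / 3.828e26 = 65938.4327

65938.4327 L_sun


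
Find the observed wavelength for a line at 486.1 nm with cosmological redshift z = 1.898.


lam_obs = lam_emit * (1 + z) = 486.1 * (1 + 1.898) = 1408.7178

1408.7178 nm


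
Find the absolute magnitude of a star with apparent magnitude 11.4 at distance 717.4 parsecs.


M = m - 5*log10(d) + 5 = 11.4 - 5*log10(717.4) + 5 = 2.1212

2.1212


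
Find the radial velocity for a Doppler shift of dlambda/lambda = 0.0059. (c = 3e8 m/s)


v = (dlambda/lambda) * c = 0.0059 * 3e8 = 1.770e+06

1.770e+06 m/s


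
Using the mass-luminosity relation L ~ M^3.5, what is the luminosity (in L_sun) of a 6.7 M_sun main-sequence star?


L/L_sun = (M/M_sun)^3.5 = 6.7^3.5 = 778.5057

778.5057 L_sun


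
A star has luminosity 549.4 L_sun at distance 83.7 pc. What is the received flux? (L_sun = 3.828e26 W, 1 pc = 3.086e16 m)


F = L / (4*pi*d^2) = 2.103e+29 / (4*pi*(2.583e+18)^2) = 2.508e-09

2.508e-09 W/m^2


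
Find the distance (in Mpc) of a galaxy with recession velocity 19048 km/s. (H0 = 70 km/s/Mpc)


d = v / H0 = 19048 / 70 = 272.1143

272.1143 Mpc


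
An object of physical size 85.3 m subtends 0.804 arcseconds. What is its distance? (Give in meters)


D = size / theta_rad, theta_rad = 0.804 * pi/(180*3600) = 3.898e-06, D = 2.188e+07

2.188e+07 m


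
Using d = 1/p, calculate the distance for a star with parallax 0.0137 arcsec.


d = 1/p = 1/0.0137 = 72.9927

72.9927 pc


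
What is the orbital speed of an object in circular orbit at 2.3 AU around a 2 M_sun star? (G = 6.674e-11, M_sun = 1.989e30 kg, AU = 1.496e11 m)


v = sqrt(GM/r) = sqrt(6.674e-11 * 3.978e+30 / 3.441e+11) = 27777.6675

27777.6675 m/s


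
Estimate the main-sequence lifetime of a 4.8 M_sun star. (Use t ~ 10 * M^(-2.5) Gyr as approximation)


t = 10 * M^(-2.5) = 10 * 4.8^(-2.5) = 0.1981

0.1981 Gyr


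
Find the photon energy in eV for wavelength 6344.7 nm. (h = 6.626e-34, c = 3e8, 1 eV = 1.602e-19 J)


E = hc/lambda = 6.626e-34 * 3e8 / 6.345e-06 = 3.133e-20 J = 0.1956 eV

0.1956 eV


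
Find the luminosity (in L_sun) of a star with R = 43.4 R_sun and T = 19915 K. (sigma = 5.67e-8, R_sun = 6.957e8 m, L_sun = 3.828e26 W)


R = 43.4 * 6.957e8 m = 3.019338e+10 m. L = 4*pi*R^2*sigma*T^4 = 4*pi*(3.019338e+10)^2 * 5.67e-8 * 19915^4 = 1.021733497e+32 W. L/L_sun = 1.021733497e+32 / 3.828e26 = 266910.5268

266910.5268 L_sun


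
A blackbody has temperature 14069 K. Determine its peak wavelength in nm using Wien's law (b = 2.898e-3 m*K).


lam_max = b / T = 2.898e-3 / 14069 = 2.060e-07 m = 205.9848 nm

205.9848 nm


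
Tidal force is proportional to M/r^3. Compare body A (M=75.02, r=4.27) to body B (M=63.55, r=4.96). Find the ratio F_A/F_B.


Ratio = (M1/r1^3) / (M2/r2^3) = (75.02/4.27^3) / (63.55/4.96^3) = 1.8502

1.8502


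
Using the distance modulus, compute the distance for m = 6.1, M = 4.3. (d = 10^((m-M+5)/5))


d = 10^((m - M + 5)/5) = 10^((6.1 - 4.3 + 5)/5) = 22.9087

22.9087 pc


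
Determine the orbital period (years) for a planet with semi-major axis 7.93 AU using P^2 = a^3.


P = a^(3/2) = 7.93^1.5 = 22.3311

22.3311 years


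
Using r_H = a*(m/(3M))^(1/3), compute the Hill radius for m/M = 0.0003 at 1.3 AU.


r_H = a * (m/3M)^(1/3) = 1.3 * (0.0003/3)^(1/3) = 0.0603

0.0603 AU


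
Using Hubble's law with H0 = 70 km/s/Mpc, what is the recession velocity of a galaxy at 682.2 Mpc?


v = H0 * d = 70 * 682.2 = 47754.0

47754.0 km/s


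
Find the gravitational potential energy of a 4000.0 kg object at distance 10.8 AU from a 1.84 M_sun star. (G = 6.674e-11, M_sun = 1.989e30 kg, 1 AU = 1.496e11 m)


M = 1.84 * 1.989e30 kg = 3.65976e+30 kg; r = 10.8 AU * 1.496e11 m/AU = 1.61568e+12 m. U = -GM*m/r = -(6.674e-11 * 3.65976e+30 * 4000.0) / 1.61568e+12 = -6.047e+11

-6.047e+11 J


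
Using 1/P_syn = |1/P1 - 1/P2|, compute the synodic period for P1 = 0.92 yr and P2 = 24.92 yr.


1/P_syn = |1/P1 - 1/P2| = |1/0.92 - 1/24.92| => P_syn = 0.9553

0.9553 years


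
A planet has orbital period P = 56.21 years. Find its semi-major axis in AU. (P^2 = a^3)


a = P^(2/3) = 56.21^(2/3) = 14.6738

14.6738 AU


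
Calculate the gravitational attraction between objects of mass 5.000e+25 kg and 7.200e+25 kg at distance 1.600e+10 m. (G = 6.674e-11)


F = G*m1*m2/r^2 = 6.674e-11 * 5.000e+25 * 7.200e+25 / (1.600e+10)^2 = 6.674e-11 * 3.600e+51 / 2.560e+20 = 9.385e+20

9.385e+20 N


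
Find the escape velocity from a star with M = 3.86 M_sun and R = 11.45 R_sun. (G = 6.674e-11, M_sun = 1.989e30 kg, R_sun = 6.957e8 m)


M = 3.86 * 1.989e30 kg = 7.67754e+30 kg; R = 11.45 * 6.957e8 m = 7.965765e+09 m. v_esc = sqrt(2GM/R) = sqrt(2 * 6.674e-11 * 7.67754e+30 / 7.965765e+09) = 358678.5438

358678.5438 m/s


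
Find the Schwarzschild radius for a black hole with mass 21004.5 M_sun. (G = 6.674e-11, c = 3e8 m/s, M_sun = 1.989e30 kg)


M = 21004.5 * 1.989e30 kg = 4.17779505e+34 kg. rs = 2GM/c^2 = 2 * 6.674e-11 * 4.17779505e+34 / (3e8)^2 = 6.196e+07

6.196e+07 m


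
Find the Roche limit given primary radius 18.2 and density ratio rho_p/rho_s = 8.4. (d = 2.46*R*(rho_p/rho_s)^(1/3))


d_Roche = 2.46 * 18.2 * 8.4^(1/3) = 91.0122

91.0122


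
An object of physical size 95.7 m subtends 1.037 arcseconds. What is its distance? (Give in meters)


D = size / theta_rad, theta_rad = 1.037 * pi/(180*3600) = 5.028e-06, D = 1.904e+07

1.904e+07 m


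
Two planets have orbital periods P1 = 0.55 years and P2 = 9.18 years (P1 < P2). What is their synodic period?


1/P_syn = |1/P1 - 1/P2| = |1/0.55 - 1/9.18| => P_syn = 0.5851

0.5851 years


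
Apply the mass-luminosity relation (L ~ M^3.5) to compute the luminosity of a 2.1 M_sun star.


L/L_sun = (M/M_sun)^3.5 = 2.1^3.5 = 13.4205

13.4205 L_sun


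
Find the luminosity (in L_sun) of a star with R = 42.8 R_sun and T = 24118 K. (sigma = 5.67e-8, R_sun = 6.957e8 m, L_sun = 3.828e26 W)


R = 42.8 * 6.957e8 m = 2.977596e+10 m. L = 4*pi*R^2*sigma*T^4 = 4*pi*(2.977596e+10)^2 * 5.67e-8 * 24118^4 = 2.137418829e+32 W. L/L_sun = 2.137418829e+32 / 3.828e26 = 558364.3755

558364.3755 L_sun


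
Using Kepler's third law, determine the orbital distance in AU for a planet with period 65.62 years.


a = P^(2/3) = 65.62^(2/3) = 16.2689

16.2689 AU


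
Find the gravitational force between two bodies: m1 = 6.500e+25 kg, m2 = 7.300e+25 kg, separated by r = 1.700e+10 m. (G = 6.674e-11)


F = G*m1*m2/r^2 = 6.674e-11 * 6.500e+25 * 7.300e+25 / (1.700e+10)^2 = 6.674e-11 * 4.745e+51 / 2.890e+20 = 1.096e+21

1.096e+21 N


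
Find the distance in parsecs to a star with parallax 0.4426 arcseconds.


d = 1/p = 1/0.4426 = 2.2594

2.2594 pc


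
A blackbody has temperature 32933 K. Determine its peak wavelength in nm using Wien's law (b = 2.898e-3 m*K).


lam_max = b / T = 2.898e-3 / 32933 = 8.800e-08 m = 87.9968 nm

87.9968 nm


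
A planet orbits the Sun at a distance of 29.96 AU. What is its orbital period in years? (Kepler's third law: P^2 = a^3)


P = a^(3/2) = 29.96^1.5 = 163.9882

163.9882 years


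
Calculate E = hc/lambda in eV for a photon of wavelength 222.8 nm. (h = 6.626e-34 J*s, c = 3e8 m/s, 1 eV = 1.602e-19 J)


E = hc/lambda = 6.626e-34 * 3e8 / 2.228e-07 = 8.922e-19 J = 5.5692 eV

5.5692 eV


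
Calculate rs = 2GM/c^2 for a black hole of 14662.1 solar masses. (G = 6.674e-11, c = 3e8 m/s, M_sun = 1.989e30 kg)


M = 14662.1 * 1.989e30 kg = 2.91629169e+34 kg. rs = 2GM/c^2 = 2 * 6.674e-11 * 2.91629169e+34 / (3e8)^2 = 4.325e+07

4.325e+07 m


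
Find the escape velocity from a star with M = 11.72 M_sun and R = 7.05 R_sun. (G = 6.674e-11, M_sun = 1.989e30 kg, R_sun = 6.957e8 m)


M = 11.72 * 1.989e30 kg = 2.331108e+31 kg; R = 7.05 * 6.957e8 m = 4.904685e+09 m. v_esc = sqrt(2GM/R) = sqrt(2 * 6.674e-11 * 2.331108e+31 / 4.904685e+09) = 796496.2514

796496.2514 m/s


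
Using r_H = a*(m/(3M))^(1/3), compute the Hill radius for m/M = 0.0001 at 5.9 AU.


r_H = a * (m/3M)^(1/3) = 5.9 * (0.0001/3)^(1/3) = 0.1899

0.1899 AU


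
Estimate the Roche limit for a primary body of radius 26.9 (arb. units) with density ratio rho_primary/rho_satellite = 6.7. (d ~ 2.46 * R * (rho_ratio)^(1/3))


d_Roche = 2.46 * 26.9 * 6.7^(1/3) = 124.7515

124.7515


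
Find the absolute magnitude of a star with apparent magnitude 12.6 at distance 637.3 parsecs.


M = m - 5*log10(d) + 5 = 12.6 - 5*log10(637.3) + 5 = 3.5783

3.5783


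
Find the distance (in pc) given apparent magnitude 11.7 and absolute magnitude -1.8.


d = 10^((m - M + 5)/5) = 10^((11.7 - -1.8 + 5)/5) = 5011.8723

5011.8723 pc


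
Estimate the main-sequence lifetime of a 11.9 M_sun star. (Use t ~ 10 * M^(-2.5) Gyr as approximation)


t = 10 * M^(-2.5) = 10 * 11.9^(-2.5) = 0.0205

0.0205 Gyr


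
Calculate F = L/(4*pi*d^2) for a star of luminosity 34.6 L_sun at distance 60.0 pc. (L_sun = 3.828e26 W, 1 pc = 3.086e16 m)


F = L / (4*pi*d^2) = 1.324e+28 / (4*pi*(1.852e+18)^2) = 3.074e-10

3.074e-10 W/m^2


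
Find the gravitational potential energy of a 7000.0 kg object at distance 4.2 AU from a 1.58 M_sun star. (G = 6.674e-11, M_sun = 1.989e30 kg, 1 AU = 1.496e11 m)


M = 1.58 * 1.989e30 kg = 3.14262e+30 kg; r = 4.2 AU * 1.496e11 m/AU = 6.2832e+11 m. U = -GM*m/r = -(6.674e-11 * 3.14262e+30 * 7000.0) / 6.2832e+11 = -2.337e+12

-2.337e+12 J


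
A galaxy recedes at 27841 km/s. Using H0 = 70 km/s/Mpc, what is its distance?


d = v / H0 = 27841 / 70 = 397.7286

397.7286 Mpc


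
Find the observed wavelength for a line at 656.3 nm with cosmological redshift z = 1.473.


lam_obs = lam_emit * (1 + z) = 656.3 * (1 + 1.473) = 1623.0299

1623.0299 nm


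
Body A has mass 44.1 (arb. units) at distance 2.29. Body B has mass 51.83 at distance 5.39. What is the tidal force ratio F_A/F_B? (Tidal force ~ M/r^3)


Ratio = (M1/r1^3) / (M2/r2^3) = (44.1/2.29^3) / (51.83/5.39^3) = 11.0947

11.0947


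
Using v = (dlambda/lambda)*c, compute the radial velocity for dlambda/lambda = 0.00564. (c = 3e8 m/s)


v = (dlambda/lambda) * c = 0.00564 * 3e8 = 1.692e+06

1.692e+06 m/s


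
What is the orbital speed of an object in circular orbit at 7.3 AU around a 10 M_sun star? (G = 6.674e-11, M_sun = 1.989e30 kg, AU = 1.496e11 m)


v = sqrt(GM/r) = sqrt(6.674e-11 * 1.989e+31 / 1.092e+12) = 34864.4859

34864.4859 m/s


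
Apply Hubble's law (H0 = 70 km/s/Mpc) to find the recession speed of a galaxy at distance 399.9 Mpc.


v = H0 * d = 70 * 399.9 = 27993.0

27993.0 km/s


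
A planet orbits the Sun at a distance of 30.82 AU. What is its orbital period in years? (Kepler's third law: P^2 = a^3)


P = a^(3/2) = 30.82^1.5 = 171.0996

171.0996 years


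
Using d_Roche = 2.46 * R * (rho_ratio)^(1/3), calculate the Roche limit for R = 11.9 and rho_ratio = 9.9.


d_Roche = 2.46 * 11.9 * 9.9^(1/3) = 62.858

62.858


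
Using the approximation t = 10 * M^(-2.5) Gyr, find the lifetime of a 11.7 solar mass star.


t = 10 * M^(-2.5) = 10 * 11.7^(-2.5) = 0.0214

0.0214 Gyr


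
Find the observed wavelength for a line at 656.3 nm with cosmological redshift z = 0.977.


lam_obs = lam_emit * (1 + z) = 656.3 * (1 + 0.977) = 1297.5051

1297.5051 nm


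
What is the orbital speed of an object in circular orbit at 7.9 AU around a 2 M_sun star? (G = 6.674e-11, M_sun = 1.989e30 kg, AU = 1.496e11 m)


v = sqrt(GM/r) = sqrt(6.674e-11 * 3.978e+30 / 1.182e+12) = 14988.085

14988.085 m/s


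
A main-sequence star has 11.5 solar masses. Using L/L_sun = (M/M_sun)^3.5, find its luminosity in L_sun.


L/L_sun = (M/M_sun)^3.5 = 11.5^3.5 = 5157.5381

5157.5381 L_sun


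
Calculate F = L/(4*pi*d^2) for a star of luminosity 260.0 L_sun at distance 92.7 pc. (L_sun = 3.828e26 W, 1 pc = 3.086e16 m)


F = L / (4*pi*d^2) = 9.953e+28 / (4*pi*(2.861e+18)^2) = 9.678e-10

9.678e-10 W/m^2


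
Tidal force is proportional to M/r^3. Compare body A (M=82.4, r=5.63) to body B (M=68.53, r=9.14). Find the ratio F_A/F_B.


Ratio = (M1/r1^3) / (M2/r2^3) = (82.4/5.63^3) / (68.53/9.14^3) = 5.1447

5.1447


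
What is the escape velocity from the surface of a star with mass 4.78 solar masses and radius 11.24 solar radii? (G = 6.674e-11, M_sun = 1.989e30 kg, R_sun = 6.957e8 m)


M = 4.78 * 1.989e30 kg = 9.50742e+30 kg; R = 11.24 * 6.957e8 m = 7.819668e+09 m. v_esc = sqrt(2GM/R) = sqrt(2 * 6.674e-11 * 9.50742e+30 / 7.819668e+09) = 402851.775

402851.775 m/s


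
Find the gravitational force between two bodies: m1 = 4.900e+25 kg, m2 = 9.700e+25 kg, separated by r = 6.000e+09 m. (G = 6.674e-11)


F = G*m1*m2/r^2 = 6.674e-11 * 4.900e+25 * 9.700e+25 / (6.000e+09)^2 = 6.674e-11 * 4.753e+51 / 3.600e+19 = 8.812e+21

8.812e+21 N


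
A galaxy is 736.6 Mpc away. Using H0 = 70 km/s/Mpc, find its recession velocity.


v = H0 * d = 70 * 736.6 = 51562.0

51562.0 km/s


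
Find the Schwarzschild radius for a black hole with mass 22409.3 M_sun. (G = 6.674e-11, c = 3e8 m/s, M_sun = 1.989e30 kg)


M = 22409.3 * 1.989e30 kg = 4.45720977e+34 kg. rs = 2GM/c^2 = 2 * 6.674e-11 * 4.45720977e+34 / (3e8)^2 = 6.611e+07

6.611e+07 m


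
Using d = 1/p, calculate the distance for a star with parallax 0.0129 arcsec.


d = 1/p = 1/0.0129 = 77.5194

77.5194 pc


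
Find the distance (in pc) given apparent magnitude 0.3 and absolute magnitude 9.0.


d = 10^((m - M + 5)/5) = 10^((0.3 - 9.0 + 5)/5) = 0.182

0.182 pc


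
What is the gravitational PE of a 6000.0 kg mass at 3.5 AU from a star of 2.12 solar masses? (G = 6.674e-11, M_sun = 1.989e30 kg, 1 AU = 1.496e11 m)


M = 2.12 * 1.989e30 kg = 4.21668e+30 kg; r = 3.5 AU * 1.496e11 m/AU = 5.236e+11 m. U = -GM*m/r = -(6.674e-11 * 4.21668e+30 * 6000.0) / 5.236e+11 = -3.225e+12

-3.225e+12 J


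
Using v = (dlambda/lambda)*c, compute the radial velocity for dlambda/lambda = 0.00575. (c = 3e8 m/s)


v = (dlambda/lambda) * c = 0.00575 * 3e8 = 1.725e+06

1.725e+06 m/s


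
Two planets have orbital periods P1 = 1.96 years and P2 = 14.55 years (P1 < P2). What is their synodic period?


1/P_syn = |1/P1 - 1/P2| = |1/1.96 - 1/14.55| => P_syn = 2.2651

2.2651 years


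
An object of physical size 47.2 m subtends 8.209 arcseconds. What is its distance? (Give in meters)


D = size / theta_rad, theta_rad = 8.209 * pi/(180*3600) = 3.980e-05, D = 1.186e+06

1.186e+06 m


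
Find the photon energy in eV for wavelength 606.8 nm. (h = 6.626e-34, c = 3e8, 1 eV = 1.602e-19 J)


E = hc/lambda = 6.626e-34 * 3e8 / 6.068e-07 = 3.276e-19 J = 2.0449 eV

2.0449 eV


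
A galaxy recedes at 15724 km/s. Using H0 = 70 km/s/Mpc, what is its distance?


d = v / H0 = 15724 / 70 = 224.6286

224.6286 Mpc


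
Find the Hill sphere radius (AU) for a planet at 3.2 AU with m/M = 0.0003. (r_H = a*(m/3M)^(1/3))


r_H = a * (m/3M)^(1/3) = 3.2 * (0.0003/3)^(1/3) = 0.1485

0.1485 AU


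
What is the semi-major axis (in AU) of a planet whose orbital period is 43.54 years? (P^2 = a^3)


a = P^(2/3) = 43.54^(2/3) = 12.3763

12.3763 AU


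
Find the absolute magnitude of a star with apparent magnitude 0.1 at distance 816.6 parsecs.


M = m - 5*log10(d) + 5 = 0.1 - 5*log10(816.6) + 5 = -9.46

-9.46


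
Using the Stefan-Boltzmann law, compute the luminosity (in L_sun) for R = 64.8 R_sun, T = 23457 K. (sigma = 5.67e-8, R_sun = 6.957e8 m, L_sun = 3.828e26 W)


R = 64.8 * 6.957e8 m = 4.508136e+10 m. L = 4*pi*R^2*sigma*T^4 = 4*pi*(4.508136e+10)^2 * 5.67e-8 * 23457^4 = 4.384063266e+32 W. L/L_sun = 4.384063266e+32 / 3.828e26 = 1.145e+06

1.145e+06 L_sun


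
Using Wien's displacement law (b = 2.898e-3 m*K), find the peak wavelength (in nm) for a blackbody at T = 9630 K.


lam_max = b / T = 2.898e-3 / 9630 = 3.009e-07 m = 300.9346 nm

300.9346 nm


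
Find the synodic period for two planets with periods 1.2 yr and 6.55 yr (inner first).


1/P_syn = |1/P1 - 1/P2| = |1/1.2 - 1/6.55| => P_syn = 1.4692

1.4692 years


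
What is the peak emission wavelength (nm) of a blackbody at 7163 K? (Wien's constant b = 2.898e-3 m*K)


lam_max = b / T = 2.898e-3 / 7163 = 4.046e-07 m = 404.5791 nm

404.5791 nm


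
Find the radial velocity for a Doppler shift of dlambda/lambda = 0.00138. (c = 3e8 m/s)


v = (dlambda/lambda) * c = 0.00138 * 3e8 = 414000.0

414000.0 m/s


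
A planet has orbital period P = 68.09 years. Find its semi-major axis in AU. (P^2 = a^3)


a = P^(2/3) = 68.09^(2/3) = 16.6746

16.6746 AU


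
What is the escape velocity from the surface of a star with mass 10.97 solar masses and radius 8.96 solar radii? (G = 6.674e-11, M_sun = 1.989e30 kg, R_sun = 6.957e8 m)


M = 10.97 * 1.989e30 kg = 2.181933e+31 kg; R = 8.96 * 6.957e8 m = 6.233472e+09 m. v_esc = sqrt(2GM/R) = sqrt(2 * 6.674e-11 * 2.181933e+31 / 6.233472e+09) = 683539.7856

683539.7856 m/s


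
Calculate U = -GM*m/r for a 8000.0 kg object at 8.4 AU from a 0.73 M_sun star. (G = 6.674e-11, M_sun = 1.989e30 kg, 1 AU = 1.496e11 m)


M = 0.73 * 1.989e30 kg = 1.45197e+30 kg; r = 8.4 AU * 1.496e11 m/AU = 1.25664e+12 m. U = -GM*m/r = -(6.674e-11 * 1.45197e+30 * 8000.0) / 1.25664e+12 = -6.169e+11

-6.169e+11 J


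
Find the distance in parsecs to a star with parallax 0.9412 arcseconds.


d = 1/p = 1/0.9412 = 1.0625

1.0625 pc


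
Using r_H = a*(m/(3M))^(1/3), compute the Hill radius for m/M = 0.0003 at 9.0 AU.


r_H = a * (m/3M)^(1/3) = 9.0 * (0.0003/3)^(1/3) = 0.4177

0.4177 AU


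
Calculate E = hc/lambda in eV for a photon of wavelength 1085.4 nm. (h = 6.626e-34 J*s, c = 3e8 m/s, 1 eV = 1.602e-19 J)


E = hc/lambda = 6.626e-34 * 3e8 / 1.085e-06 = 1.831e-19 J = 1.1432 eV

1.1432 eV


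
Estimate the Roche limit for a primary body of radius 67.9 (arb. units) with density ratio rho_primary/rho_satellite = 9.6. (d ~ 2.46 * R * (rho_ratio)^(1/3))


d_Roche = 2.46 * 67.9 * 9.6^(1/3) = 355.0002

355.0002


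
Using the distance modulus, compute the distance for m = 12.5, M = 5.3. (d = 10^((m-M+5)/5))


d = 10^((m - M + 5)/5) = 10^((12.5 - 5.3 + 5)/5) = 275.4229

275.4229 pc


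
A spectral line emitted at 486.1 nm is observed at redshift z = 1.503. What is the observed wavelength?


lam_obs = lam_emit * (1 + z) = 486.1 * (1 + 1.503) = 1216.7083

1216.7083 nm


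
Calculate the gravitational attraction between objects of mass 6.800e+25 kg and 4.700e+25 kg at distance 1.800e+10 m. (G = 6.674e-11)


F = G*m1*m2/r^2 = 6.674e-11 * 6.800e+25 * 4.700e+25 / (1.800e+10)^2 = 6.674e-11 * 3.196e+51 / 3.240e+20 = 6.583e+20

6.583e+20 N


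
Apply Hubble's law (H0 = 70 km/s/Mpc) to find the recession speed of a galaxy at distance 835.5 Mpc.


v = H0 * d = 70 * 835.5 = 58485.0

58485.0 km/s


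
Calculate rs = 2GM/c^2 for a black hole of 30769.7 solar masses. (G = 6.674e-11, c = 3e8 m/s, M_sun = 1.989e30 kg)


M = 30769.7 * 1.989e30 kg = 6.12009333e+34 kg. rs = 2GM/c^2 = 2 * 6.674e-11 * 6.12009333e+34 / (3e8)^2 = 9.077e+07

9.077e+07 m


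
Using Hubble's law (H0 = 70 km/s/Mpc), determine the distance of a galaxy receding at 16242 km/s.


d = v / H0 = 16242 / 70 = 232.0286

232.0286 Mpc


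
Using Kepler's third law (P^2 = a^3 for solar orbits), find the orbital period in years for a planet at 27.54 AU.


P = a^(3/2) = 27.54^1.5 = 144.526

144.526 years


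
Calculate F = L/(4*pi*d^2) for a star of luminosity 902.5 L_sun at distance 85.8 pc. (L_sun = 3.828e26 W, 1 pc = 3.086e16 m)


F = L / (4*pi*d^2) = 3.455e+29 / (4*pi*(2.648e+18)^2) = 3.921e-09

3.921e-09 W/m^2


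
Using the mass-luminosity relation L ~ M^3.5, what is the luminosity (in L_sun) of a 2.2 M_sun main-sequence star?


L/L_sun = (M/M_sun)^3.5 = 2.2^3.5 = 15.7935

15.7935 L_sun


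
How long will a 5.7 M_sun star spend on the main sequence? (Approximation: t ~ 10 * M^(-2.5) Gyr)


t = 10 * M^(-2.5) = 10 * 5.7^(-2.5) = 0.1289

0.1289 Gyr


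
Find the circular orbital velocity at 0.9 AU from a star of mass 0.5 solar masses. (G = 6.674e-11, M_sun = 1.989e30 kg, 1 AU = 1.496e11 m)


v = sqrt(GM/r) = sqrt(6.674e-11 * 9.945e+29 / 1.346e+11) = 22202.8356

22202.8356 m/s


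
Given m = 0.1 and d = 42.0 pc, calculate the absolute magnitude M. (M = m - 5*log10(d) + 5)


M = m - 5*log10(d) + 5 = 0.1 - 5*log10(42.0) + 5 = -3.0162

-3.0162


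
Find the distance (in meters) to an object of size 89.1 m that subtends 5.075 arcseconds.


D = size / theta_rad, theta_rad = 5.075 * pi/(180*3600) = 2.460e-05, D = 3.621e+06

3.621e+06 m


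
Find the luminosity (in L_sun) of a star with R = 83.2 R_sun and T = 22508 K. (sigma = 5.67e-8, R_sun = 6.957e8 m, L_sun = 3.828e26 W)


R = 83.2 * 6.957e8 m = 5.788224e+10 m. L = 4*pi*R^2*sigma*T^4 = 4*pi*(5.788224e+10)^2 * 5.67e-8 * 22508^4 = 6.126764794e+32 W. L/L_sun = 6.126764794e+32 / 3.828e26 = 1.601e+06

1.601e+06 L_sun


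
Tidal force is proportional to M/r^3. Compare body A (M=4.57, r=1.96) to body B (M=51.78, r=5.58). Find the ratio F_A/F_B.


Ratio = (M1/r1^3) / (M2/r2^3) = (4.57/1.96^3) / (51.78/5.58^3) = 2.0365

2.0365


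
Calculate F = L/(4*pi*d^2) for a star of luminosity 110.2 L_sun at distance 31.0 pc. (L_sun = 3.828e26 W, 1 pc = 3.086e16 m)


F = L / (4*pi*d^2) = 4.218e+28 / (4*pi*(9.567e+17)^2) = 3.668e-09

3.668e-09 W/m^2


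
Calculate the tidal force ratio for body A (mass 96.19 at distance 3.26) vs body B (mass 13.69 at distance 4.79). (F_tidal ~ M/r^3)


Ratio = (M1/r1^3) / (M2/r2^3) = (96.19/3.26^3) / (13.69/4.79^3) = 22.2885

22.2885


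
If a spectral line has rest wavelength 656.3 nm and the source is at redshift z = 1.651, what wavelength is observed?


lam_obs = lam_emit * (1 + z) = 656.3 * (1 + 1.651) = 1739.8513

1739.8513 nm


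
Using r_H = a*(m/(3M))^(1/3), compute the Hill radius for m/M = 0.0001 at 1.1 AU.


r_H = a * (m/3M)^(1/3) = 1.1 * (0.0001/3)^(1/3) = 0.0354

0.0354 AU


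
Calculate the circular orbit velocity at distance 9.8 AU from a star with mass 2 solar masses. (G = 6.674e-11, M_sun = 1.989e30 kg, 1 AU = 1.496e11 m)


v = sqrt(GM/r) = sqrt(6.674e-11 * 3.978e+30 / 1.466e+12) = 13456.9505

13456.9505 m/s


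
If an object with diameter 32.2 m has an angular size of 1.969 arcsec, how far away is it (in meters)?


D = size / theta_rad, theta_rad = 1.969 * pi/(180*3600) = 9.546e-06, D = 3.373e+06

3.373e+06 m


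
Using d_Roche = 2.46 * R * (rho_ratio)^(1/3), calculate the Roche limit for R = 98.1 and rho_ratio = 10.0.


d_Roche = 2.46 * 98.1 * 10.0^(1/3) = 519.9211

519.9211


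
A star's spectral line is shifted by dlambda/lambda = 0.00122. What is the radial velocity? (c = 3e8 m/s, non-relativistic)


v = (dlambda/lambda) * c = 0.00122 * 3e8 = 366000.0

366000.0 m/s


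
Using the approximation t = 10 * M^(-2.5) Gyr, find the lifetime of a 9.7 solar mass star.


t = 10 * M^(-2.5) = 10 * 9.7^(-2.5) = 0.0341

0.0341 Gyr


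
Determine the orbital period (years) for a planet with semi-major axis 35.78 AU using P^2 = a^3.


P = a^(3/2) = 35.78^1.5 = 214.023

214.023 years


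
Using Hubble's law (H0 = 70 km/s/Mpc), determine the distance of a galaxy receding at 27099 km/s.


d = v / H0 = 27099 / 70 = 387.1286

387.1286 Mpc


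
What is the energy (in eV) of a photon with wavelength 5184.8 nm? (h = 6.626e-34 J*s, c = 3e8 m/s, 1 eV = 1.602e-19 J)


E = hc/lambda = 6.626e-34 * 3e8 / 5.185e-06 = 3.834e-20 J = 0.2393 eV

0.2393 eV


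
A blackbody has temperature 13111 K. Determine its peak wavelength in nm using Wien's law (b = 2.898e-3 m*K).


lam_max = b / T = 2.898e-3 / 13111 = 2.210e-07 m = 221.0358 nm

221.0358 nm


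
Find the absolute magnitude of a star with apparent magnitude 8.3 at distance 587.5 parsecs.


M = m - 5*log10(d) + 5 = 8.3 - 5*log10(587.5) + 5 = -0.545

-0.545


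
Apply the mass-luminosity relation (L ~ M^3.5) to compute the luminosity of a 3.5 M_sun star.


L/L_sun = (M/M_sun)^3.5 = 3.5^3.5 = 80.2118

80.2118 L_sun


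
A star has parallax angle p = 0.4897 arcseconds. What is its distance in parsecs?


d = 1/p = 1/0.4897 = 2.0421

2.0421 pc


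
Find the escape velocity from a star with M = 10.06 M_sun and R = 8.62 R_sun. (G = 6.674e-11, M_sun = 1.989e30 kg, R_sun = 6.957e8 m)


M = 10.06 * 1.989e30 kg = 2.000934e+31 kg; R = 8.62 * 6.957e8 m = 5.996934e+09 m. v_esc = sqrt(2GM/R) = sqrt(2 * 6.674e-11 * 2.000934e+31 / 5.996934e+09) = 667359.4988

667359.4988 m/s


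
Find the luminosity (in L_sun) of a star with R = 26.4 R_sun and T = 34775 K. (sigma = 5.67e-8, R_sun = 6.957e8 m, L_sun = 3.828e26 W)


R = 26.4 * 6.957e8 m = 1.836648e+10 m. L = 4*pi*R^2*sigma*T^4 = 4*pi*(1.836648e+10)^2 * 5.67e-8 * 34775^4 = 3.514902948e+32 W. L/L_sun = 3.514902948e+32 / 3.828e26 = 918208.7117

918208.7117 L_sun


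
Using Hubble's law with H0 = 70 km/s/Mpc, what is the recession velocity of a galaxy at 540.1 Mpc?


v = H0 * d = 70 * 540.1 = 37807.0

37807.0 km/s


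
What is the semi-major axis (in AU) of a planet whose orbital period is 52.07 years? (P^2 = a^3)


a = P^(2/3) = 52.07^(2/3) = 13.9441

13.9441 AU


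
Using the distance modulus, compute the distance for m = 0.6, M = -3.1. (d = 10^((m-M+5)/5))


d = 10^((m - M + 5)/5) = 10^((0.6 - -3.1 + 5)/5) = 54.9541

54.9541 pc


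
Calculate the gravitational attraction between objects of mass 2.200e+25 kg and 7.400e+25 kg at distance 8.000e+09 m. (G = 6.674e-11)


F = G*m1*m2/r^2 = 6.674e-11 * 2.200e+25 * 7.400e+25 / (8.000e+09)^2 = 6.674e-11 * 1.628e+51 / 6.400e+19 = 1.698e+21

1.698e+21 N


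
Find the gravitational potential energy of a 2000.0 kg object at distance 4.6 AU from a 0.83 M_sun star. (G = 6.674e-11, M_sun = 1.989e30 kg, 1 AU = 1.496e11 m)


M = 0.83 * 1.989e30 kg = 1.65087e+30 kg; r = 4.6 AU * 1.496e11 m/AU = 6.8816e+11 m. U = -GM*m/r = -(6.674e-11 * 1.65087e+30 * 2000.0) / 6.8816e+11 = -3.202e+11

-3.202e+11 J


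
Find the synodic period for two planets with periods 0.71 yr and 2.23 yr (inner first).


1/P_syn = |1/P1 - 1/P2| = |1/0.71 - 1/2.23| => P_syn = 1.0416

1.0416 years


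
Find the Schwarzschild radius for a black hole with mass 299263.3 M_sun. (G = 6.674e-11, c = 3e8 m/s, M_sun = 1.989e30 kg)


M = 299263.3 * 1.989e30 kg = 5.952347037e+35 kg. rs = 2GM/c^2 = 2 * 6.674e-11 * 5.952347037e+35 / (3e8)^2 = 8.828e+08

8.828e+08 m


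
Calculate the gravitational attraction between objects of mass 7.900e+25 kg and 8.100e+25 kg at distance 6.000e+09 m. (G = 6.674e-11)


F = G*m1*m2/r^2 = 6.674e-11 * 7.900e+25 * 8.100e+25 / (6.000e+09)^2 = 6.674e-11 * 6.399e+51 / 3.600e+19 = 1.186e+22

1.186e+22 N


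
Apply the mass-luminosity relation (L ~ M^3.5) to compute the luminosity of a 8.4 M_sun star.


L/L_sun = (M/M_sun)^3.5 = 8.4^3.5 = 1717.8194

1717.8194 L_sun


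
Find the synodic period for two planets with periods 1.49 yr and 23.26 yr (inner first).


1/P_syn = |1/P1 - 1/P2| = |1/1.49 - 1/23.26| => P_syn = 1.592

1.592 years


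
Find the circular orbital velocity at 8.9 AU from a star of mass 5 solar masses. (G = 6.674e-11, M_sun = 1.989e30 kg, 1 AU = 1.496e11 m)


v = sqrt(GM/r) = sqrt(6.674e-11 * 9.945e+30 / 1.331e+12) = 22327.2222

22327.2222 m/s


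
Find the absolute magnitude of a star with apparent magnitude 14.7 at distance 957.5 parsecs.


M = m - 5*log10(d) + 5 = 14.7 - 5*log10(957.5) + 5 = 4.7943

4.7943


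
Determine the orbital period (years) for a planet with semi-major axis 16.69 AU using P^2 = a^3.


P = a^(3/2) = 16.69^1.5 = 68.1843

68.1843 years


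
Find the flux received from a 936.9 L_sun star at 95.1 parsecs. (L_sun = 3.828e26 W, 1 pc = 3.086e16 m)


F = L / (4*pi*d^2) = 3.586e+29 / (4*pi*(2.935e+18)^2) = 3.314e-09

3.314e-09 W/m^2


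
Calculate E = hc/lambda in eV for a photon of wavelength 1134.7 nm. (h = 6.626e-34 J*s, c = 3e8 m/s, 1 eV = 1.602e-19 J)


E = hc/lambda = 6.626e-34 * 3e8 / 1.135e-06 = 1.752e-19 J = 1.0935 eV

1.0935 eV


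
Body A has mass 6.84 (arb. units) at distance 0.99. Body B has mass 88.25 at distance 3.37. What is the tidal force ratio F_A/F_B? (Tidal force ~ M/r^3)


Ratio = (M1/r1^3) / (M2/r2^3) = (6.84/0.99^3) / (88.25/3.37^3) = 3.0572

3.0572


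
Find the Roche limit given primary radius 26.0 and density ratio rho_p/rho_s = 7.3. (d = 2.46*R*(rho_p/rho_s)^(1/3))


d_Roche = 2.46 * 26.0 * 7.3^(1/3) = 124.0746

124.0746


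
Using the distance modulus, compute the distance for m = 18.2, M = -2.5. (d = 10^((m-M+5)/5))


d = 10^((m - M + 5)/5) = 10^((18.2 - -2.5 + 5)/5) = 138038.4265

138038.4265 pc


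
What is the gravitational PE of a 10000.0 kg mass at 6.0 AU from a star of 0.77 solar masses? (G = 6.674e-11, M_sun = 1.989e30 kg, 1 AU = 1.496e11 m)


M = 0.77 * 1.989e30 kg = 1.53153e+30 kg; r = 6.0 AU * 1.496e11 m/AU = 8.976e+11 m. U = -GM*m/r = -(6.674e-11 * 1.53153e+30 * 10000.0) / 8.976e+11 = -1.139e+12

-1.139e+12 J


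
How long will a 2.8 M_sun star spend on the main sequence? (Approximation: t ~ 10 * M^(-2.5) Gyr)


t = 10 * M^(-2.5) = 10 * 2.8^(-2.5) = 0.7623

0.7623 Gyr


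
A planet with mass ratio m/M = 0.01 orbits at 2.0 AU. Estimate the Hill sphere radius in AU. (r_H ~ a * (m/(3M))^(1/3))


r_H = a * (m/3M)^(1/3) = 2.0 * (0.01/3)^(1/3) = 0.2988

0.2988 AU


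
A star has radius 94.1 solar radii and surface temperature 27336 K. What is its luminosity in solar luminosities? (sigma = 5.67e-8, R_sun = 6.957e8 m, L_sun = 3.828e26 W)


R = 94.1 * 6.957e8 m = 6.546537e+10 m. L = 4*pi*R^2*sigma*T^4 = 4*pi*(6.546537e+10)^2 * 5.67e-8 * 27336^4 = 1.705124284e+33 W. L/L_sun = 1.705124284e+33 / 3.828e26 = 4.454e+06

4.454e+06 L_sun


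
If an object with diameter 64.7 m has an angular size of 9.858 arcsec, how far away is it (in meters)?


D = size / theta_rad, theta_rad = 9.858 * pi/(180*3600) = 4.779e-05, D = 1.354e+06

1.354e+06 m


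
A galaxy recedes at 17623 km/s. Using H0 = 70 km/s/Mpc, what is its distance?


d = v / H0 = 17623 / 70 = 251.7571

251.7571 Mpc


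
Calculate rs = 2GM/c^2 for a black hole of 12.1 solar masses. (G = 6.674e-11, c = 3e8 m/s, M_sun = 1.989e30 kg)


M = 12.1 * 1.989e30 kg = 2.40669e+31 kg. rs = 2GM/c^2 = 2 * 6.674e-11 * 2.40669e+31 / (3e8)^2 = 35693.8868

35693.8868 m


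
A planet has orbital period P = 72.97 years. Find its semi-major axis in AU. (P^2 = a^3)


a = P^(2/3) = 72.97^(2/3) = 17.4621

17.4621 AU


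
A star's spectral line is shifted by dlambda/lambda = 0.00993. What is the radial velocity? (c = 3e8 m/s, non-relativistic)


v = (dlambda/lambda) * c = 0.00993 * 3e8 = 2.979e+06

2.979e+06 m/s


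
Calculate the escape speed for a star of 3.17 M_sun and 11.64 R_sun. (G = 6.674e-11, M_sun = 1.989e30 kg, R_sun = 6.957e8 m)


M = 3.17 * 1.989e30 kg = 6.30513e+30 kg; R = 11.64 * 6.957e8 m = 8.097948e+09 m. v_esc = sqrt(2GM/R) = sqrt(2 * 6.674e-11 * 6.30513e+30 / 8.097948e+09) = 322379.6577

322379.6577 m/s


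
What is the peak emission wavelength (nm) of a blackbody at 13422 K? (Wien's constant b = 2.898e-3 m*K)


lam_max = b / T = 2.898e-3 / 13422 = 2.159e-07 m = 215.9142 nm

215.9142 nm


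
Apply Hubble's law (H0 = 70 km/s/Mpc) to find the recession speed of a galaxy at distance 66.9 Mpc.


v = H0 * d = 70 * 66.9 = 4683.0

4683.0 km/s


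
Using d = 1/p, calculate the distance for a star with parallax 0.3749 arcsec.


d = 1/p = 1/0.3749 = 2.6674

2.6674 pc


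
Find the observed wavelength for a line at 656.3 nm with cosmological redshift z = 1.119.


lam_obs = lam_emit * (1 + z) = 656.3 * (1 + 1.119) = 1390.6997

1390.6997 nm


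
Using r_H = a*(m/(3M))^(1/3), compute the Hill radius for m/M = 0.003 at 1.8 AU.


r_H = a * (m/3M)^(1/3) = 1.8 * (0.003/3)^(1/3) = 0.18

0.18 AU


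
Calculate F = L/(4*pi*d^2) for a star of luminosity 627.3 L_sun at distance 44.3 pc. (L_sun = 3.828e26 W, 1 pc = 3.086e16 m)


F = L / (4*pi*d^2) = 2.401e+29 / (4*pi*(1.367e+18)^2) = 1.022e-08

1.022e-08 W/m^2


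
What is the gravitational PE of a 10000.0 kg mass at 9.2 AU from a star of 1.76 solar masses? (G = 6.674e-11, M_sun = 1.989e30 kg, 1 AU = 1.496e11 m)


M = 1.76 * 1.989e30 kg = 3.50064e+30 kg; r = 9.2 AU * 1.496e11 m/AU = 1.37632e+12 m. U = -GM*m/r = -(6.674e-11 * 3.50064e+30 * 10000.0) / 1.37632e+12 = -1.698e+12

-1.698e+12 J


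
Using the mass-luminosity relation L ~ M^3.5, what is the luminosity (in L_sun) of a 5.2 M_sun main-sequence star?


L/L_sun = (M/M_sun)^3.5 = 5.2^3.5 = 320.6356

320.6356 L_sun


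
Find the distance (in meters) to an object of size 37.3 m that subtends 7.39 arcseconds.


D = size / theta_rad, theta_rad = 7.39 * pi/(180*3600) = 3.583e-05, D = 1.041e+06

1.041e+06 m


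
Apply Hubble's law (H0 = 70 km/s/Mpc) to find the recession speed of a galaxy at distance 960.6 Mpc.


v = H0 * d = 70 * 960.6 = 67242.0

67242.0 km/s


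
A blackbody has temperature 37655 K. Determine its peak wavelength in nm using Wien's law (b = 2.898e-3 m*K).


lam_max = b / T = 2.898e-3 / 37655 = 7.696e-08 m = 76.9619 nm

76.9619 nm


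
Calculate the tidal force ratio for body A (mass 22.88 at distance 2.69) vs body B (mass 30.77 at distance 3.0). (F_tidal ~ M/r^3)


Ratio = (M1/r1^3) / (M2/r2^3) = (22.88/2.69^3) / (30.77/3.0^3) = 1.0314

1.0314


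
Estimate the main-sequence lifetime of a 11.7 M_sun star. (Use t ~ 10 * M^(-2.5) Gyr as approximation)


t = 10 * M^(-2.5) = 10 * 11.7^(-2.5) = 0.0214

0.0214 Gyr


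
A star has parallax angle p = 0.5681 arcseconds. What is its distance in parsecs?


d = 1/p = 1/0.5681 = 1.7603

1.7603 pc


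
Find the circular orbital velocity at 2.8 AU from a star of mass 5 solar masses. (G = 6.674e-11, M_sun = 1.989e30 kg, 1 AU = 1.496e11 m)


v = sqrt(GM/r) = sqrt(6.674e-11 * 9.945e+30 / 4.189e+11) = 39806.1965

39806.1965 m/s


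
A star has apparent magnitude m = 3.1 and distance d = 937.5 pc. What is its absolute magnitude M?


M = m - 5*log10(d) + 5 = 3.1 - 5*log10(937.5) + 5 = -6.7599

-6.7599


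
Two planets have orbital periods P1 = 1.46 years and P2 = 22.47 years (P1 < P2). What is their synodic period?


1/P_syn = |1/P1 - 1/P2| = |1/1.46 - 1/22.47| => P_syn = 1.5615

1.5615 years


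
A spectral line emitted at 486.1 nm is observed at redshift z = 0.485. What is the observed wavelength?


lam_obs = lam_emit * (1 + z) = 486.1 * (1 + 0.485) = 721.8585

721.8585 nm


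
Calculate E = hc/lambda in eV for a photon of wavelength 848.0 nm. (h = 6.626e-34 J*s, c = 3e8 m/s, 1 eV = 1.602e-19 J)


E = hc/lambda = 6.626e-34 * 3e8 / 8.480e-07 = 2.344e-19 J = 1.4632 eV

1.4632 eV
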